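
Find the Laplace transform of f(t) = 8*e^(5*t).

8/(s - 5)

L{8} = 8/s.
By the first shifting theorem, multiplying by e^(5t) replaces s with s - 5.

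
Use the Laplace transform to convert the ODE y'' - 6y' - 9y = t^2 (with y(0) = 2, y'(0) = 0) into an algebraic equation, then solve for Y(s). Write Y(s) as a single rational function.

Apply the Laplace transform to the equation.
With L{y''} = s^2 Y - s·y(0) - y'(0) and L{y'} = sY - y(0), with y(0) = 2, y'(0) = 0: the LHS transforms to (s^2 - 6*s - 9)Y - (2*s - 12).
The right side is L{t^2} = 2/s^3.
So (s^2 - 6*s - 9)Y = 2/s^3 + (2*s - 12).
Isolate Y and clear denominators.

Y(s) = (2*s^4 - 12*s^3 + 2)/(s^5 - 6*s^4 - 9*s^3)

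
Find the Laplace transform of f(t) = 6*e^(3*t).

L{6} = 6/s.
By the first shifting theorem, multiplying by e^(3t) replaces s with s - 3.

6/(s - 3)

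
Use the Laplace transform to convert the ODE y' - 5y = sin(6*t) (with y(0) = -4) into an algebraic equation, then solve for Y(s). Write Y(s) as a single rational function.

Transform both sides with L{·}.
Using L{y'} = sY - y(0) = sY - (-4), the left side becomes (s - 5)Y - (-4).
The right side is L{sin(6*t)} = 6/(s^2 + 36).
So (s - 5)Y = 6/(s^2 + 36) + (-4).
Solve for Y(s) and write it as one ratio of polynomials.

Y(s) = (-4*s^2 - 138)/(s^3 - 5*s^2 + 36*s - 180)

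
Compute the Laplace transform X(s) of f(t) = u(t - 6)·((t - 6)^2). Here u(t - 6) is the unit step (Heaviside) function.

By the second shifting theorem, L{u(t - c)·g(t - c)} = e^(-cs)·G(s) with c = 6 and G(s) = L{g(t)}.
L{t^2} = 2!/s^3 = 2/s^3.

X(s) = 2*exp(-6*s)/s^3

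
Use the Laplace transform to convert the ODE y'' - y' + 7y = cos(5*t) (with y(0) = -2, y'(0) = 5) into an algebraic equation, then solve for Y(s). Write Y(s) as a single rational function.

Y(s) = (-2*s^3 + 7*s^2 - 49*s + 175)/(s^4 - s^3 + 32*s^2 - 25*s + 175)

Take the Laplace transform of both sides.
The derivative rules (L{y''} = s^2 Y - s·y(0) - y'(0) and L{y'} = sY - y(0), with y(0) = -2, y'(0) = 5) turn the left side into (s^2 - s + 7)Y - (-2*s + 7).
The right side is L{cos(5*t)} = s/(s^2 + 25).
So (s^2 - s + 7)Y = s/(s^2 + 25) + (-2*s + 7).
Divide through and combine into a single rational function.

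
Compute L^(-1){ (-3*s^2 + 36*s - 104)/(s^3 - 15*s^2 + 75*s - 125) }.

t^2*exp(5*t)/2 + 6*t*exp(5*t) - 3*exp(5*t)

Factor the denominator: s^3 - 15*s^2 + 75*s - 125 = (s - 5)^3.
Partial fraction decomposition gives [-3/(s - 5)] + [6/(s - 5)^2] + [(s - 5)^(-3)].
Invert each term: -3/(s - 5) ↔ -3e^(5t); 6/(s - 5)^2 ↔ 6t·e^(5t); 1/(s - 5)^3 ↔ (1/2)t^2·e^(5t).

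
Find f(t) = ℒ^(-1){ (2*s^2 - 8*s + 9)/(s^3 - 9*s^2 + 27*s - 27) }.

f(t) = 3*t^2*exp(3*t)/2 + 4*t*exp(3*t) + 2*exp(3*t)

Factor the denominator: s^3 - 9*s^2 + 27*s - 27 = (s - 3)^3.
Partial fraction decomposition gives [2/(s - 3)] + [4/(s - 3)^2] + [3/(s - 3)^3].
Invert each term: 2/(s - 3) ↔ 2e^(3t); 4/(s - 3)^2 ↔ 4t·e^(3t); 3/(s - 3)^3 ↔ (3/2)t^2·e^(3t).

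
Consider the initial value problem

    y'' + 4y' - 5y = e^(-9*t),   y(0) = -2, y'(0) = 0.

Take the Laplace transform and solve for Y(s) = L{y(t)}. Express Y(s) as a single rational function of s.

Transform both sides with L{·}.
With L{y''} = s^2 Y - s·y(0) - y'(0) and L{y'} = sY - y(0), with y(0) = -2, y'(0) = 0: the LHS transforms to (s^2 + 4*s - 5)Y - (-2*s - 8).
The right side is L{e^(-9*t)} = 1/(s + 9).
So (s^2 + 4*s - 5)Y = 1/(s + 9) + (-2*s - 8).
Divide through and combine into a single rational function.

Y(s) = (-2*s^2 - 26*s - 71)/(s^3 + 13*s^2 + 31*s - 45)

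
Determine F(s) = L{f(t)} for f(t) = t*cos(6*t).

F(s) = (s - 6)*(s + 6)/(s^2 + 36)^2

L{cos(6t)} = s/(s^2 + 36).
Then apply L{t·g(t)} = -d/ds[G(s)] with G(s) = s/(s^2 + 36):
differentiating 1 time and applying the sign gives (s - 6)*(s + 6)/(s^2 + 36)^2.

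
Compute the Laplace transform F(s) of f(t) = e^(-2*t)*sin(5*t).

F(s) = 5/((s + 2)^2 + 25)

L{sin(5t)} = 5/(s^2 + 25).
By the first shifting theorem, multiplying by e^(-2t) replaces s with s + 2.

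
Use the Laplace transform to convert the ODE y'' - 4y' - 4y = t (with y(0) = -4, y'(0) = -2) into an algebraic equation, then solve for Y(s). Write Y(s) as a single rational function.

Laplace-transform each side.
Using L{y''} = s^2 Y - s·y(0) - y'(0) and L{y'} = sY - y(0), with y(0) = -4, y'(0) = -2, the left side becomes (s^2 - 4*s - 4)Y - (-4*s + 14).
The right side is L{t} = s^(-2).
So (s^2 - 4*s - 4)Y = s^(-2) + (-4*s + 14).
Solve for Y(s) and write it as one ratio of polynomials.

Y(s) = (-4*s^3 + 14*s^2 + 1)/(s^4 - 4*s^3 - 4*s^2)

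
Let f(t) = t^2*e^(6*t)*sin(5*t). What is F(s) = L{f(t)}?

F(s) = 10*(3*s^2 - 36*s + 83)/(s^2 - 12*s + 61)^3

L{sin(5t)} = 5/(s^2 + 25).
Multiplying by e^(6t) shifts s → s - 6, so L{e^(6*t)*sin(5*t)} = 5/((s - 6)^2 + 25).
Then apply L{t^2·g(t)} = (-1)^2 d^2/ds^2[G(s)] with G(s) = 5/((s - 6)^2 + 25):
differentiating 2 times and applying the sign gives 10*(3*s^2 - 36*s + 83)/(s^2 - 12*s + 61)^3.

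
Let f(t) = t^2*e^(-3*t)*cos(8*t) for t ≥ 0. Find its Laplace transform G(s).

G(s) = 2*(s + 3)*(s^2 + 6*s - 183)/(s^2 + 6*s + 73)^3

L{cos(8t)} = s/(s^2 + 64).
Multiplying by e^(-3t) shifts s → s + 3, so L{e^(-3*t)*cos(8*t)} = (s + 3)/((s + 3)^2 + 64).
Then apply L{t^2·g(t)} = (-1)^2 d^2/ds^2[H(s)] with H(s) = (s + 3)/((s + 3)^2 + 64):
differentiating 2 times and applying the sign gives 2*(s + 3)*(s^2 + 6*s - 183)/(s^2 + 6*s + 73)^3.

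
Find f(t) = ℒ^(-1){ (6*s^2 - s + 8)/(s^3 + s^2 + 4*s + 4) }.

f(t) = -2*sin(2*t) + 3*cos(2*t) + 3*exp(-t)

Factor the denominator: s^3 + s^2 + 4*s + 4 = (s + 1)*(s^2 + 4).
Partial fraction decomposition gives [3/(s + 1)] + [3*s/(s^2 + 4)] + [-4/(s^2 + 4)].
Invert each term: 3/(s + 1) ↔ 3e^(-t); 3·s/(s^2 + 4) ↔ 3cos(2t); -2·2/(s^2 + 4) ↔ -2sin(2t).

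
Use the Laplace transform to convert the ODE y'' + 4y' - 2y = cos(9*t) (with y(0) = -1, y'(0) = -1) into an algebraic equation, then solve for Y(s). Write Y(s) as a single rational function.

Y(s) = (-s^3 - 5*s^2 - 80*s - 405)/(s^4 + 4*s^3 + 79*s^2 + 324*s - 162)

Transform both sides with L{·}.
The derivative rules (L{y''} = s^2 Y - s·y(0) - y'(0) and L{y'} = sY - y(0), with y(0) = -1, y'(0) = -1) turn the left side into (s^2 + 4*s - 2)Y - (-s - 5).
The right side is L{cos(9*t)} = s/(s^2 + 81).
So (s^2 + 4*s - 2)Y = s/(s^2 + 81) + (-s - 5).
Solve for Y(s) and write it as one ratio of polynomials.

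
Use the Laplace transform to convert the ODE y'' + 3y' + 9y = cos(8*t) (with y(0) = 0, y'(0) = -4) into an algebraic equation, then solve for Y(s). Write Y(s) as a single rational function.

Take the Laplace transform of both sides.
With L{y''} = s^2 Y - s·y(0) - y'(0) and L{y'} = sY - y(0), with y(0) = 0, y'(0) = -4: the LHS transforms to (s^2 + 3*s + 9)Y - (-4).
The right side is L{cos(8*t)} = s/(s^2 + 64).
So (s^2 + 3*s + 9)Y = s/(s^2 + 64) + (-4).
Divide through and combine into a single rational function.

Y(s) = (-4*s^2 + s - 256)/(s^4 + 3*s^3 + 73*s^2 + 192*s + 576)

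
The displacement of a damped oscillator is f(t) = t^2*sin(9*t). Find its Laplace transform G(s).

L{sin(9t)} = 9/(s^2 + 81).
Then apply L{t^2·g(t)} = (-1)^2 d^2/ds^2[H(s)] with H(s) = 9/(s^2 + 81):
differentiating 2 times and applying the sign gives 54*(s^2 - 27)/(s^2 + 81)^3.

G(s) = 54*(s^2 - 27)/(s^2 + 81)^3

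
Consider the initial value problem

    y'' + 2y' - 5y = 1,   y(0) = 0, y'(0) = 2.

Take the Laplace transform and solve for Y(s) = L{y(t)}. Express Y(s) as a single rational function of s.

Y(s) = (2*s + 1)/(s^3 + 2*s^2 - 5*s)

Laplace-transform each side.
With L{y''} = s^2 Y - s·y(0) - y'(0) and L{y'} = sY - y(0), with y(0) = 0, y'(0) = 2: the LHS transforms to (s^2 + 2*s - 5)Y - (2).
The right side is L{1} = 1/s.
So (s^2 + 2*s - 5)Y = 1/s + (2).
Isolate Y and clear denominators.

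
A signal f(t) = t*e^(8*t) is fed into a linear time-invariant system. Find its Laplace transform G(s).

L{t} = 1!/s^2 = 1/s^2.
By the first shifting theorem, multiplying by e^(8t) replaces s with s - 8.

G(s) = (s - 8)^(-2)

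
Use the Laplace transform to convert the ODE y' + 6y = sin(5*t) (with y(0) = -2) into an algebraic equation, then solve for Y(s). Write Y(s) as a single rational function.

Y(s) = (-2*s^2 - 45)/(s^3 + 6*s^2 + 25*s + 150)

Transform both sides with L{·}.
With L{y'} = sY - y(0) = sY - (-2): the LHS transforms to (s + 6)Y - (-2).
The right side is L{sin(5*t)} = 5/(s^2 + 25).
So (s + 6)Y = 5/(s^2 + 25) + (-2).
Isolate Y and clear denominators.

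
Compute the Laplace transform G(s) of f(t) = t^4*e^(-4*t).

L{t^4} = 4!/s^5 = 24/s^5.
By the first shifting theorem, multiplying by e^(-4t) replaces s with s + 4.

G(s) = 24/(s + 4)^5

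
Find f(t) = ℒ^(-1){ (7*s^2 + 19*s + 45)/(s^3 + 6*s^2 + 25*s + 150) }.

Factor the denominator: s^3 + 6*s^2 + 25*s + 150 = (s + 6)*(s^2 + 25).
Partial fraction decomposition gives [3/(s + 6)] + [4*s/(s^2 + 25)] + [-5/(s^2 + 25)].
Invert each term: 3/(s + 6) ↔ 3e^(-6t); 4·s/(s^2 + 25) ↔ 4cos(5t); -1·5/(s^2 + 25) ↔ -sin(5t).

f(t) = -sin(5*t) + 4*cos(5*t) + 3*exp(-6*t)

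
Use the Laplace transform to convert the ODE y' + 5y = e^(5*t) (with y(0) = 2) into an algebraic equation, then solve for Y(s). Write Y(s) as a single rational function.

Y(s) = (2*s - 9)/(s^2 - 25)

Apply the Laplace transform to the equation.
With L{y'} = sY - y(0) = sY - 2: the LHS transforms to (s + 5)Y - (2).
The right side is L{e^(5*t)} = 1/(s - 5).
So (s + 5)Y = 1/(s - 5) + (2).
Isolate Y and clear denominators.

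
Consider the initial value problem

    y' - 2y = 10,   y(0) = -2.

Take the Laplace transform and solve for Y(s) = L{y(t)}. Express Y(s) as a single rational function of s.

Transform both sides with L{·}.
With L{y'} = sY - y(0) = sY - (-2): the LHS transforms to (s - 2)Y - (-2).
The right side is L{10} = 10/s.
So (s - 2)Y = 10/s + (-2).
Divide through and combine into a single rational function.

Y(s) = (-2*s + 10)/(s^2 - 2*s)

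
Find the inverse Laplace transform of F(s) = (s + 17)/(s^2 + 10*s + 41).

3*exp(-5*t)*sin(4*t) + exp(-5*t)*cos(4*t)

Complete the square in the denominator: s^2 + 10*s + 41 = (s + 5)^2 + 4^2.
Split the numerator to match: s + 17 = 1·(s + 5) + 3·4.
Invert each term: 1·(s + 5)/((s + 5)^2 + 16) ↔ e^(-5t)cos(4t); 3·4/((s + 5)^2 + 16) ↔ 3e^(-5t)sin(4t).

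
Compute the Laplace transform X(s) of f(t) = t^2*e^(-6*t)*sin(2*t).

X(s) = 4*(3*s^2 + 36*s + 104)/(s^2 + 12*s + 40)^3

L{sin(2t)} = 2/(s^2 + 4).
Multiplying by e^(-6t) shifts s → s + 6, so L{e^(-6*t)*sin(2*t)} = 2/((s + 6)^2 + 4).
Then apply L{t^2·g(t)} = (-1)^2 d^2/ds^2[G(s)] with G(s) = 2/((s + 6)^2 + 4):
differentiating 2 times and applying the sign gives 4*(3*s^2 + 36*s + 104)/(s^2 + 12*s + 40)^3.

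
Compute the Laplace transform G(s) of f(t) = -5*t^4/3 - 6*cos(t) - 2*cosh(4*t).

G(s) = -6*s/(s^2 + 1) - 2*s/(s^2 - 16) - 40/s^5

By linearity of the Laplace transform, transform each term separately.
(-6)·[L{cos(t)} = s/(s^2 + 1)]; (-5/3)·[L{t^4} = 4!/s^5 = 24/s^5]; (-2)·[L{cosh(4t)} = s/(s^2 - 16)].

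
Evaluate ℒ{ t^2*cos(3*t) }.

L{cos(3t)} = s/(s^2 + 9).
Then apply L{t^2·g(t)} = (-1)^2 d^2/ds^2[G(s)] with G(s) = s/(s^2 + 9):
differentiating 2 times and applying the sign gives 2*s*(s^2 - 27)/(s^2 + 9)^3.

2*s*(s^2 - 27)/(s^2 + 9)^3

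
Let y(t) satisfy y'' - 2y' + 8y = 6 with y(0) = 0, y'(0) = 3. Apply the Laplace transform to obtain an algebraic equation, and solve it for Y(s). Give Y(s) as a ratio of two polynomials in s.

Laplace-transform each side.
With L{y''} = s^2 Y - s·y(0) - y'(0) and L{y'} = sY - y(0), with y(0) = 0, y'(0) = 3: the LHS transforms to (s^2 - 2*s + 8)Y - (3).
The right side is L{6} = 6/s.
So (s^2 - 2*s + 8)Y = 6/s + (3).
Solve for Y(s) and write it as one ratio of polynomials.

Y(s) = (3*s + 6)/(s^3 - 2*s^2 + 8*s)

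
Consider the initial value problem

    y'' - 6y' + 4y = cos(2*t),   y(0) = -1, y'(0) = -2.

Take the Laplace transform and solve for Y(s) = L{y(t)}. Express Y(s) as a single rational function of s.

Apply the Laplace transform to the equation.
Using L{y''} = s^2 Y - s·y(0) - y'(0) and L{y'} = sY - y(0), with y(0) = -1, y'(0) = -2, the left side becomes (s^2 - 6*s + 4)Y - (-s + 4).
The right side is L{cos(2*t)} = s/(s^2 + 4).
So (s^2 - 6*s + 4)Y = s/(s^2 + 4) + (-s + 4).
Isolate Y and clear denominators.

Y(s) = (-s^3 + 4*s^2 - 3*s + 16)/(s^4 - 6*s^3 + 8*s^2 - 24*s + 16)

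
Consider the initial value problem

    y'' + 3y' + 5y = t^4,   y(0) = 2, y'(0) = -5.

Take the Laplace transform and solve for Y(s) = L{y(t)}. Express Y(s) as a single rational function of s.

Transform both sides with L{·}.
The derivative rules (L{y''} = s^2 Y - s·y(0) - y'(0) and L{y'} = sY - y(0), with y(0) = 2, y'(0) = -5) turn the left side into (s^2 + 3*s + 5)Y - (2*s + 1).
The right side is L{t^4} = 24/s^5.
So (s^2 + 3*s + 5)Y = 24/s^5 + (2*s + 1).
Solve for Y(s) and write it as one ratio of polynomials.

Y(s) = (2*s^6 + s^5 + 24)/(s^7 + 3*s^6 + 5*s^5)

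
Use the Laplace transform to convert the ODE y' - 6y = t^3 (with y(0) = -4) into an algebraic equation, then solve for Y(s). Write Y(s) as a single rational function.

Y(s) = (-4*s^4 + 6)/(s^5 - 6*s^4)

Apply the Laplace transform to the equation.
The derivative rules (L{y'} = sY - y(0) = sY - (-4)) turn the left side into (s - 6)Y - (-4).
The right side is L{t^3} = 6/s^4.
So (s - 6)Y = 6/s^4 + (-4).
Divide through and combine into a single rational function.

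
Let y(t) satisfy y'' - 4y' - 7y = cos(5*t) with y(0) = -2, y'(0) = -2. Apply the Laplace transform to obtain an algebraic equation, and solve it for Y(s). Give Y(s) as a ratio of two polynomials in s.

Apply the Laplace transform to the equation.
With L{y''} = s^2 Y - s·y(0) - y'(0) and L{y'} = sY - y(0), with y(0) = -2, y'(0) = -2: the LHS transforms to (s^2 - 4*s - 7)Y - (-2*s + 6).
The right side is L{cos(5*t)} = s/(s^2 + 25).
So (s^2 - 4*s - 7)Y = s/(s^2 + 25) + (-2*s + 6).
Divide through and combine into a single rational function.

Y(s) = (-2*s^3 + 6*s^2 - 49*s + 150)/(s^4 - 4*s^3 + 18*s^2 - 100*s - 175)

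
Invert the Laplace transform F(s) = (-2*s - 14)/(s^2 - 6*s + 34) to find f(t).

Complete the square in the denominator: s^2 - 6*s + 34 = (s - 3)^2 + 5^2.
Split the numerator to match: -2*s - 14 = -2·(s - 3) - 4·5.
Invert each term: -2·(s - 3)/((s - 3)^2 + 25) ↔ -2e^(3t)cos(5t); -4·5/((s - 3)^2 + 25) ↔ -4e^(3t)sin(5t).

f(t) = -4*exp(3*t)*sin(5*t) - 2*exp(3*t)*cos(5*t)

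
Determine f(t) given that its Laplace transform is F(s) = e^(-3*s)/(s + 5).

f(t) = Heaviside(t - 3)*(exp(-5*t + 15))

The factor e^(-3s) signals a time shift by c = 3 (second shifting theorem).
L{e^(-5t)} = 1/(s + 5), so L^-1{1/(s + 5)} = e^(-5*t).
Hence the inverse is u(t - 3) times that function evaluated at t - 3.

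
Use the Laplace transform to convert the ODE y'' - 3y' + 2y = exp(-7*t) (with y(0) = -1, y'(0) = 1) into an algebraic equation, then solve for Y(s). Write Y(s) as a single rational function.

Transform both sides with L{·}.
Using L{y''} = s^2 Y - s·y(0) - y'(0) and L{y'} = sY - y(0), with y(0) = -1, y'(0) = 1, the left side becomes (s^2 - 3*s + 2)Y - (-s + 4).
The right side is L{exp(-7*t)} = 1/(s + 7).
So (s^2 - 3*s + 2)Y = 1/(s + 7) + (-s + 4).
Isolate Y and clear denominators.

Y(s) = (-s^2 - 3*s + 29)/(s^3 + 4*s^2 - 19*s + 14)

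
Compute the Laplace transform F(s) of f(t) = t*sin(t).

L{sin(t)} = 1/(s^2 + 1).
Then apply L{t·g(t)} = -d/ds[G(s)] with G(s) = 1/(s^2 + 1):
differentiating 1 time and applying the sign gives 2*s/(s^2 + 1)^2.

F(s) = 2*s/(s^2 + 1)^2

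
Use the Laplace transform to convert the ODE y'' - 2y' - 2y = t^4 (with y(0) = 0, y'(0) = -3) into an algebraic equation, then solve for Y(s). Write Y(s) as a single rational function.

Take the Laplace transform of both sides.
With L{y''} = s^2 Y - s·y(0) - y'(0) and L{y'} = sY - y(0), with y(0) = 0, y'(0) = -3: the LHS transforms to (s^2 - 2*s - 2)Y - (-3).
The right side is L{t^4} = 24/s^5.
So (s^2 - 2*s - 2)Y = 24/s^5 + (-3).
Solve for Y(s) and write it as one ratio of polynomials.

Y(s) = (-3*s^5 + 24)/(s^7 - 2*s^6 - 2*s^5)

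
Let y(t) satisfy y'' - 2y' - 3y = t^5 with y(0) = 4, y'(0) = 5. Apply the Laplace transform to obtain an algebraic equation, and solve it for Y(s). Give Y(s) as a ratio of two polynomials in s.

Laplace-transform each side.
The derivative rules (L{y''} = s^2 Y - s·y(0) - y'(0) and L{y'} = sY - y(0), with y(0) = 4, y'(0) = 5) turn the left side into (s^2 - 2*s - 3)Y - (4*s - 3).
The right side is L{t^5} = 120/s^6.
So (s^2 - 2*s - 3)Y = 120/s^6 + (4*s - 3).
Divide through and combine into a single rational function.

Y(s) = (4*s^7 - 3*s^6 + 120)/(s^8 - 2*s^7 - 3*s^6)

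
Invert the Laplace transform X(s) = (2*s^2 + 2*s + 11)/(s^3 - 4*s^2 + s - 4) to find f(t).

f(t) = 3*exp(4*t) - 2*sin(t) - cos(t)

Factor the denominator: s^3 - 4*s^2 + s - 4 = (s - 4)*(s^2 + 1).
Partial fraction decomposition gives [3/(s - 4)] + [-s/(s^2 + 1)] + [-2/(s^2 + 1)].
Invert each term: 3/(s - 4) ↔ 3e^(4t); -1·s/(s^2 + 1) ↔ -cos(t); -2·1/(s^2 + 1) ↔ -2sin(t).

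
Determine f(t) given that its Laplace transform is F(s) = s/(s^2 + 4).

f(t) = cos(2*t)

Since L{cos(2t)} = s/(s^2 + 4), the inverse is cos(2*t).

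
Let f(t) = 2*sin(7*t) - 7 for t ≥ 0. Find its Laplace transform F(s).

F(s) = 14/(s^2 + 49) - 7/s

By linearity of the Laplace transform, transform each term separately.
(2)·[L{sin(7t)} = 7/(s^2 + 49)]; L{-7} = -7/s.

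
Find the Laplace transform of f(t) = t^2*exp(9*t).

L{e^(9t)} = 1/(s - 9).
Then apply L{t^2·g(t)} = (-1)^2 d^2/ds^2[G(s)] with G(s) = 1/(s - 9):
differentiating 2 times and applying the sign gives 2/(s - 9)^3.

2/(s - 9)^3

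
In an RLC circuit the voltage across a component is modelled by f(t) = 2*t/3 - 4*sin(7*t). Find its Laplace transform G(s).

G(s) = -28/(s^2 + 49) + 2/(3*s^2)

By linearity of the Laplace transform, transform each term separately.
(2/3)·[L{t} = 1!/s^2 = 1/s^2]; (-4)·[L{sin(7t)} = 7/(s^2 + 49)].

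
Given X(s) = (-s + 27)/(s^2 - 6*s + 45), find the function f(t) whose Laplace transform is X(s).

f(t) = 4*exp(3*t)*sin(6*t) - exp(3*t)*cos(6*t)

Complete the square in the denominator: s^2 - 6*s + 45 = (s - 3)^2 + 6^2.
Split the numerator to match: -s + 27 = -1·(s - 3) + 4·6.
Invert each term: -1·(s - 3)/((s - 3)^2 + 36) ↔ -e^(3t)cos(6t); 4·6/((s - 3)^2 + 36) ↔ 4e^(3t)sin(6t).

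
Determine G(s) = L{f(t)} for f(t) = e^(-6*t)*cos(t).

G(s) = (s + 6)/((s + 6)^2 + 1)

L{cos(t)} = s/(s^2 + 1).
By the first shifting theorem, multiplying by e^(-6t) replaces s with s + 6.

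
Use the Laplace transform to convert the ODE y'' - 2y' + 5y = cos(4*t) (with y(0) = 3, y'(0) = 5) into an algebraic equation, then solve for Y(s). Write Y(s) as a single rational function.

Transform both sides with L{·}.
The derivative rules (L{y''} = s^2 Y - s·y(0) - y'(0) and L{y'} = sY - y(0), with y(0) = 3, y'(0) = 5) turn the left side into (s^2 - 2*s + 5)Y - (3*s - 1).
The right side is L{cos(4*t)} = s/(s^2 + 16).
So (s^2 - 2*s + 5)Y = s/(s^2 + 16) + (3*s - 1).
Solve for Y(s) and write it as one ratio of polynomials.

Y(s) = (3*s^3 - s^2 + 49*s - 16)/(s^4 - 2*s^3 + 21*s^2 - 32*s + 80)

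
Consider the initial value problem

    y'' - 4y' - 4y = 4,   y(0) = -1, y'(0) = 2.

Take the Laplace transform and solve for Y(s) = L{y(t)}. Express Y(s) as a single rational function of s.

Y(s) = (-s^2 + 6*s + 4)/(s^3 - 4*s^2 - 4*s)

Take the Laplace transform of both sides.
With L{y''} = s^2 Y - s·y(0) - y'(0) and L{y'} = sY - y(0), with y(0) = -1, y'(0) = 2: the LHS transforms to (s^2 - 4*s - 4)Y - (-s + 6).
The right side is L{4} = 4/s.
So (s^2 - 4*s - 4)Y = 4/s + (-s + 6).
Divide through and combine into a single rational function.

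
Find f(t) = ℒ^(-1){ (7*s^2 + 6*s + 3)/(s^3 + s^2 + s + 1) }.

f(t) = sin(t) + 5*cos(t) + 2*exp(-t)

Factor the denominator: s^3 + s^2 + s + 1 = (s + 1)*(s^2 + 1).
Partial fraction decomposition gives [2/(s + 1)] + [5*s/(s^2 + 1)] + [1/(s^2 + 1)].
Invert each term: 2/(s + 1) ↔ 2e^(-t); 5·s/(s^2 + 1) ↔ 5cos(t); 1·1/(s^2 + 1) ↔ sin(t).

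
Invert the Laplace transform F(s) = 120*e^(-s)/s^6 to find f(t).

The factor e^(-s) signals a time shift by c = 1 (second shifting theorem).
L{t^5} = 5!/s^6 = 120/s^6, so L^-1{120/s^6} = t^5.
Hence the inverse is u(t - 1) times that function evaluated at t - 1.

f(t) = Heaviside(t - 1)*((t - 1)^5)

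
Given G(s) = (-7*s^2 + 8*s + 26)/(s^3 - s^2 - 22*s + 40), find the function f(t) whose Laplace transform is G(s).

Factor the denominator: s^3 - s^2 - 22*s + 40 = (s - 4)*(s - 2)*(s + 5).
Partial fraction decomposition gives [-1/(s - 2)] + [-3/(s + 5)] + [-3/(s - 4)].
Invert each term: -1/(s - 2) ↔ -e^(2t); -3/(s + 5) ↔ -3e^(-5t); -3/(s - 4) ↔ -3e^(4t).

f(t) = -3*exp(4*t) - exp(2*t) - 3*exp(-5*t)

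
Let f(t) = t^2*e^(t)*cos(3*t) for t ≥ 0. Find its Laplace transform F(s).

L{cos(3t)} = s/(s^2 + 9).
Multiplying by e^(t) shifts s → s - 1, so L{e^(t)*cos(3*t)} = (s - 1)/((s - 1)^2 + 9).
Then apply L{t^2·g(t)} = (-1)^2 d^2/ds^2[G(s)] with G(s) = (s - 1)/((s - 1)^2 + 9):
differentiating 2 times and applying the sign gives 2*(s - 1)*(s^2 - 2*s - 26)/(s^2 - 2*s + 10)^3.

F(s) = 2*(s - 1)*(s^2 - 2*s - 26)/(s^2 - 2*s + 10)^3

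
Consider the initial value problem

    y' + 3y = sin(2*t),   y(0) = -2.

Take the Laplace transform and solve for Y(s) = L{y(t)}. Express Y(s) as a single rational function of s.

Y(s) = (-2*s^2 - 6)/(s^3 + 3*s^2 + 4*s + 12)

Transform both sides with L{·}.
Using L{y'} = sY - y(0) = sY - (-2), the left side becomes (s + 3)Y - (-2).
The right side is L{sin(2*t)} = 2/(s^2 + 4).
So (s + 3)Y = 2/(s^2 + 4) + (-2).
Divide through and combine into a single rational function.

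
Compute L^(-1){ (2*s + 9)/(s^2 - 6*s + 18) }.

5*exp(3*t)*sin(3*t) + 2*exp(3*t)*cos(3*t)

Complete the square in the denominator: s^2 - 6*s + 18 = (s - 3)^2 + 3^2.
Split the numerator to match: 2*s + 9 = 2·(s - 3) + 5·3.
Invert each term: 2·(s - 3)/((s - 3)^2 + 9) ↔ 2e^(3t)cos(3t); 5·3/((s - 3)^2 + 9) ↔ 5e^(3t)sin(3t).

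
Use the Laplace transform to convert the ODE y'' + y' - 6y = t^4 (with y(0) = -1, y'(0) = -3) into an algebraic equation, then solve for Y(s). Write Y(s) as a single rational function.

Y(s) = (-s^6 - 4*s^5 + 24)/(s^7 + s^6 - 6*s^5)

Apply the Laplace transform to the equation.
The derivative rules (L{y''} = s^2 Y - s·y(0) - y'(0) and L{y'} = sY - y(0), with y(0) = -1, y'(0) = -3) turn the left side into (s^2 + s - 6)Y - (-s - 4).
The right side is L{t^4} = 24/s^5.
So (s^2 + s - 6)Y = 24/s^5 + (-s - 4).
Isolate Y and clear denominators.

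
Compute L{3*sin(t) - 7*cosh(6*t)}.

-7*s/(s^2 - 36) + 3/(s^2 + 1)

By linearity of the Laplace transform, transform each term separately.
(3)·[L{sin(t)} = 1/(s^2 + 1)]; (-7)·[L{cosh(6t)} = s/(s^2 - 36)].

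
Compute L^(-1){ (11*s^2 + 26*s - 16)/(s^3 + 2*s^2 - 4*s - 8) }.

6*t*exp(-2*t) + 5*exp(2*t) + 6*exp(-2*t)

Factor the denominator: s^3 + 2*s^2 - 4*s - 8 = (s - 2)*(s + 2)^2.
Partial fraction decomposition gives [6/(s + 2)] + [6/(s + 2)^2] + [5/(s - 2)].
Invert each term: 6/(s + 2) ↔ 6e^(-2t); 6/(s + 2)^2 ↔ 6t·e^(-2t); 5/(s - 2) ↔ 5e^(2t).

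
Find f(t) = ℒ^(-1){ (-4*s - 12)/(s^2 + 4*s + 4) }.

Factor the denominator: s^2 + 4*s + 4 = (s + 2)^2.
Partial fraction decomposition gives [-4/(s + 2)] + [-4/(s + 2)^2].
Invert each term: -4/(s + 2) ↔ -4e^(-2t); -4/(s + 2)^2 ↔ -4t·e^(-2t).

f(t) = -4*t*exp(-2*t) - 4*exp(-2*t)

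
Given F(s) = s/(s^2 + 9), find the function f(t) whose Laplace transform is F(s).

f(t) = cos(3*t)

Since L{cos(3t)} = s/(s^2 + 9), the inverse is cos(3*t).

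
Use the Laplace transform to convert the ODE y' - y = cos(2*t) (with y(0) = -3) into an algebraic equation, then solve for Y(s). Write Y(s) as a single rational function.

Take the Laplace transform of both sides.
Using L{y'} = sY - y(0) = sY - (-3), the left side becomes (s - 1)Y - (-3).
The right side is L{cos(2*t)} = s/(s^2 + 4).
So (s - 1)Y = s/(s^2 + 4) + (-3).
Isolate Y and clear denominators.

Y(s) = (-3*s^2 + s - 12)/(s^3 - s^2 + 4*s - 4)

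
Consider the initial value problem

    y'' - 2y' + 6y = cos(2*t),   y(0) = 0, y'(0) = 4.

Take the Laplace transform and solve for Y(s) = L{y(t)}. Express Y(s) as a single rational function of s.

Y(s) = (4*s^2 + s + 16)/(s^4 - 2*s^3 + 10*s^2 - 8*s + 24)

Apply the Laplace transform to the equation.
With L{y''} = s^2 Y - s·y(0) - y'(0) and L{y'} = sY - y(0), with y(0) = 0, y'(0) = 4: the LHS transforms to (s^2 - 2*s + 6)Y - (4).
The right side is L{cos(2*t)} = s/(s^2 + 4).
So (s^2 - 2*s + 6)Y = s/(s^2 + 4) + (4).
Solve for Y(s) and write it as one ratio of polynomials.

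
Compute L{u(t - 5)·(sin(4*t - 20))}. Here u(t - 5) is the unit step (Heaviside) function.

By the second shifting theorem, L{u(t - c)·g(t - c)} = e^(-cs)·H(s) with c = 5 and H(s) = L{g(t)}.
L{sin(4t)} = 4/(s^2 + 16).

4*exp(-5*s)/(s^2 + 16)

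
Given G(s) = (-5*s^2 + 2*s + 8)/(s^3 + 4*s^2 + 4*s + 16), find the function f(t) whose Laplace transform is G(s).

Factor the denominator: s^3 + 4*s^2 + 4*s + 16 = (s + 4)*(s^2 + 4).
Partial fraction decomposition gives [-4/(s + 4)] + [-s/(s^2 + 4)] + [6/(s^2 + 4)].
Invert each term: -4/(s + 4) ↔ -4e^(-4t); -1·s/(s^2 + 4) ↔ -cos(2t); 3·2/(s^2 + 4) ↔ 3sin(2t).

f(t) = 3*sin(2*t) - cos(2*t) - 4*exp(-4*t)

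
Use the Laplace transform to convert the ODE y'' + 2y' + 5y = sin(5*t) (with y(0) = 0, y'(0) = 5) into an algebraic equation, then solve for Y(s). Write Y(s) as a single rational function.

Y(s) = (5*s^2 + 130)/(s^4 + 2*s^3 + 30*s^2 + 50*s + 125)

Take the Laplace transform of both sides.
Using L{y''} = s^2 Y - s·y(0) - y'(0) and L{y'} = sY - y(0), with y(0) = 0, y'(0) = 5, the left side becomes (s^2 + 2*s + 5)Y - (5).
The right side is L{sin(5*t)} = 5/(s^2 + 25).
So (s^2 + 2*s + 5)Y = 5/(s^2 + 25) + (5).
Divide through and combine into a single rational function.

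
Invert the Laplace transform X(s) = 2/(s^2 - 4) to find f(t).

f(t) = sinh(2*t)

Since L{sinh(2t)} = 2/(s^2 - 4), the inverse is sinh(2*t).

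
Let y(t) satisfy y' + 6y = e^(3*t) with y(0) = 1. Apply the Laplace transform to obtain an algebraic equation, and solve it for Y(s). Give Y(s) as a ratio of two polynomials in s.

Y(s) = (s - 2)/(s^2 + 3*s - 18)

Apply the Laplace transform to the equation.
With L{y'} = sY - y(0) = sY - 1: the LHS transforms to (s + 6)Y - (1).
The right side is L{e^(3*t)} = 1/(s - 3).
So (s + 6)Y = 1/(s - 3) + (1).
Isolate Y and clear denominators.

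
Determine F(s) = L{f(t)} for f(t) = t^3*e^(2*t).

L{t^3} = 3!/s^4 = 6/s^4.
By the first shifting theorem, multiplying by e^(2t) replaces s with s - 2.

F(s) = 6/(s - 2)^4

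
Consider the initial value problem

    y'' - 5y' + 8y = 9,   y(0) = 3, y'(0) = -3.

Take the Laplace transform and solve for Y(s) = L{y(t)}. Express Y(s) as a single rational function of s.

Take the Laplace transform of both sides.
The derivative rules (L{y''} = s^2 Y - s·y(0) - y'(0) and L{y'} = sY - y(0), with y(0) = 3, y'(0) = -3) turn the left side into (s^2 - 5*s + 8)Y - (3*s - 18).
The right side is L{9} = 9/s.
So (s^2 - 5*s + 8)Y = 9/s + (3*s - 18).
Solve for Y(s) and write it as one ratio of polynomials.

Y(s) = (3*s^2 - 18*s + 9)/(s^3 - 5*s^2 + 8*s)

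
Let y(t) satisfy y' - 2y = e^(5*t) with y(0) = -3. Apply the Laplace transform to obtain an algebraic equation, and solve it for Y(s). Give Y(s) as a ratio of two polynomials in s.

Transform both sides with L{·}.
With L{y'} = sY - y(0) = sY - (-3): the LHS transforms to (s - 2)Y - (-3).
The right side is L{e^(5*t)} = 1/(s - 5).
So (s - 2)Y = 1/(s - 5) + (-3).
Solve for Y(s) and write it as one ratio of polynomials.

Y(s) = (-3*s + 16)/(s^2 - 7*s + 10)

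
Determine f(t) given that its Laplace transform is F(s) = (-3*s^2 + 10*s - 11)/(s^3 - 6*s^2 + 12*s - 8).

f(t) = -3*t^2*exp(2*t)/2 - 2*t*exp(2*t) - 3*exp(2*t)

Factor the denominator: s^3 - 6*s^2 + 12*s - 8 = (s - 2)^3.
Partial fraction decomposition gives [-3/(s - 2)] + [-2/(s - 2)^2] + [-3/(s - 2)^3].
Invert each term: -3/(s - 2) ↔ -3e^(2t); -2/(s - 2)^2 ↔ -2t·e^(2t); -3/(s - 2)^3 ↔ (-3/2)t^2·e^(2t).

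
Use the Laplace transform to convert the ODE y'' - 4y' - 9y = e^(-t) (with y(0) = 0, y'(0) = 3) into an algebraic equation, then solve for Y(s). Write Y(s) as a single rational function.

Y(s) = (3*s + 4)/(s^3 - 3*s^2 - 13*s - 9)

Laplace-transform each side.
Using L{y''} = s^2 Y - s·y(0) - y'(0) and L{y'} = sY - y(0), with y(0) = 0, y'(0) = 3, the left side becomes (s^2 - 4*s - 9)Y - (3).
The right side is L{e^(-t)} = 1/(s + 1).
So (s^2 - 4*s - 9)Y = 1/(s + 1) + (3).
Solve for Y(s) and write it as one ratio of polynomials.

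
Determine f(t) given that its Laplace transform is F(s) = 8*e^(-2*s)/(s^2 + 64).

The factor e^(-2s) signals a time shift by c = 2 (second shifting theorem).
L{sin(8t)} = 8/(s^2 + 64), so L^-1{8/(s^2 + 64)} = sin(8*t).
Hence the inverse is u(t - 2) times that function evaluated at t - 2.

f(t) = Heaviside(t - 2)*(sin(8*t - 16))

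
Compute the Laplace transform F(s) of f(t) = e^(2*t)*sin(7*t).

F(s) = 7/((s - 2)^2 + 49)

L{sin(7t)} = 7/(s^2 + 49).
By the first shifting theorem, multiplying by e^(2t) replaces s with s - 2.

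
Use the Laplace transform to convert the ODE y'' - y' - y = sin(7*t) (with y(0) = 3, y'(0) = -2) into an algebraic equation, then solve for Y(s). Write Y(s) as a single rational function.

Y(s) = (3*s^3 - 5*s^2 + 147*s - 238)/(s^4 - s^3 + 48*s^2 - 49*s - 49)

Laplace-transform each side.
The derivative rules (L{y''} = s^2 Y - s·y(0) - y'(0) and L{y'} = sY - y(0), with y(0) = 3, y'(0) = -2) turn the left side into (s^2 - s - 1)Y - (3*s - 5).
The right side is L{sin(7*t)} = 7/(s^2 + 49).
So (s^2 - s - 1)Y = 7/(s^2 + 49) + (3*s - 5).
Solve for Y(s) and write it as one ratio of polynomials.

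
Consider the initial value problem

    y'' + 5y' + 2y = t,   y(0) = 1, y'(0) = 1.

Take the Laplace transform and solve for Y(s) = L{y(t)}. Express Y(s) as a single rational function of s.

Transform both sides with L{·}.
With L{y''} = s^2 Y - s·y(0) - y'(0) and L{y'} = sY - y(0), with y(0) = 1, y'(0) = 1: the LHS transforms to (s^2 + 5*s + 2)Y - (s + 6).
The right side is L{t} = s^(-2).
So (s^2 + 5*s + 2)Y = s^(-2) + (s + 6).
Isolate Y and clear denominators.

Y(s) = (s^3 + 6*s^2 + 1)/(s^4 + 5*s^3 + 2*s^2)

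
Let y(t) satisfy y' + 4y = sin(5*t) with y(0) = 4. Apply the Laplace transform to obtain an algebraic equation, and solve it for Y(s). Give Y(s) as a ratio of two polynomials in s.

Laplace-transform each side.
The derivative rules (L{y'} = sY - y(0) = sY - 4) turn the left side into (s + 4)Y - (4).
The right side is L{sin(5*t)} = 5/(s^2 + 25).
So (s + 4)Y = 5/(s^2 + 25) + (4).
Solve for Y(s) and write it as one ratio of polynomials.

Y(s) = (4*s^2 + 105)/(s^3 + 4*s^2 + 25*s + 100)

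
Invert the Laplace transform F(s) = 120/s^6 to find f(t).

f(t) = t^5

Since L{t^5} = 5!/s^6 = 120/s^6, the inverse is t^5.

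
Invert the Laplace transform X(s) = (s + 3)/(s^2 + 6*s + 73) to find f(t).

f(t) = exp(-3*t)*cos(8*t)

Rewrite the denominator: s^2 + 6*s + 73 = (s + 3)^2 + 64.
The form in (s + 3) signals a first-shifting-theorem factor e^(-3t).
Since L{cos(8t)} = s/(s^2 + 64), the inverse is e^(-3*t)*cos(8*t).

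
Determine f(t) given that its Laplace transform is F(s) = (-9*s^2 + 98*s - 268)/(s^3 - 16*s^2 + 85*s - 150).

Factor the denominator: s^3 - 16*s^2 + 85*s - 150 = (s - 6)*(s - 5)^2.
Partial fraction decomposition gives [-5/(s - 5)] + [3/(s - 5)^2] + [-4/(s - 6)].
Invert each term: -5/(s - 5) ↔ -5e^(5t); 3/(s - 5)^2 ↔ 3t·e^(5t); -4/(s - 6) ↔ -4e^(6t).

f(t) = 3*t*exp(5*t) - 4*exp(6*t) - 5*exp(5*t)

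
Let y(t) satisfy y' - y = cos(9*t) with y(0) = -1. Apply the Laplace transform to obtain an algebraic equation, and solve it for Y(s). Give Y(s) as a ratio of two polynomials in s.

Take the Laplace transform of both sides.
With L{y'} = sY - y(0) = sY - (-1): the LHS transforms to (s - 1)Y - (-1).
The right side is L{cos(9*t)} = s/(s^2 + 81).
So (s - 1)Y = s/(s^2 + 81) + (-1).
Solve for Y(s) and write it as one ratio of polynomials.

Y(s) = (-s^2 + s - 81)/(s^3 - s^2 + 81*s - 81)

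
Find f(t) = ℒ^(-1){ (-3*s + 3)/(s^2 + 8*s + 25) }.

f(t) = 5*exp(-4*t)*sin(3*t) - 3*exp(-4*t)*cos(3*t)

Complete the square in the denominator: s^2 + 8*s + 25 = (s + 4)^2 + 3^2.
Split the numerator to match: -3*s + 3 = -3·(s + 4) + 5·3.
Invert each term: -3·(s + 4)/((s + 4)^2 + 9) ↔ -3e^(-4t)cos(3t); 5·3/((s + 4)^2 + 9) ↔ 5e^(-4t)sin(3t).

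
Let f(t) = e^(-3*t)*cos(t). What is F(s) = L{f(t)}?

L{cos(t)} = s/(s^2 + 1).
By the first shifting theorem, multiplying by e^(-3t) replaces s with s + 3.

F(s) = (s + 3)/((s + 3)^2 + 1)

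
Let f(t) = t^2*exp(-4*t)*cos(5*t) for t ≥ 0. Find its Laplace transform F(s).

F(s) = 2*(s + 4)*(s^2 + 8*s - 59)/(s^2 + 8*s + 41)^3

L{cos(5t)} = s/(s^2 + 25).
Multiplying by e^(-4t) shifts s → s + 4, so L{exp(-4*t)*cos(5*t)} = (s + 4)/((s + 4)^2 + 25).
Then apply L{t^2·g(t)} = (-1)^2 d^2/ds^2[G(s)] with G(s) = (s + 4)/((s + 4)^2 + 25):
differentiating 2 times and applying the sign gives 2*(s + 4)*(s^2 + 8*s - 59)/(s^2 + 8*s + 41)^3.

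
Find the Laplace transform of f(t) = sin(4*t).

L{sin(4t)} = 4/(s^2 + 16).

4/(s^2 + 16)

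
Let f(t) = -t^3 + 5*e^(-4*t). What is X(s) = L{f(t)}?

X(s) = 5/(s + 4) - 6/s^4

The transform is linear, so treat each term independently.
(5)·[L{e^(-4t)} = 1/(s + 4)]; (-1)·[L{t^3} = 3!/s^4 = 6/s^4].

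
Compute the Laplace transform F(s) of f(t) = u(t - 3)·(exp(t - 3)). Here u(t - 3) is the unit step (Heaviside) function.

F(s) = exp(-3*s)/(s - 1)

By the second shifting theorem, L{u(t - c)·g(t - c)} = e^(-cs)·G(s) with c = 3 and G(s) = L{g(t)}.
L{e^(t)} = 1/(s - 1).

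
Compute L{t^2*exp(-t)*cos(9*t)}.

L{cos(9t)} = s/(s^2 + 81).
Multiplying by e^(-t) shifts s → s + 1, so L{exp(-t)*cos(9*t)} = (s + 1)/((s + 1)^2 + 81).
Then apply L{t^2·g(t)} = (-1)^2 d^2/ds^2[G(s)] with G(s) = (s + 1)/((s + 1)^2 + 81):
differentiating 2 times and applying the sign gives 2*(s + 1)*(s^2 + 2*s - 242)/(s^2 + 2*s + 82)^3.

2*(s + 1)*(s^2 + 2*s - 242)/(s^2 + 2*s + 82)^3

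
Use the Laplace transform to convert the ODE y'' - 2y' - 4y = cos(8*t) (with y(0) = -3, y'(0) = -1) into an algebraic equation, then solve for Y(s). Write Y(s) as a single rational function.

Y(s) = (-3*s^3 + 5*s^2 - 191*s + 320)/(s^4 - 2*s^3 + 60*s^2 - 128*s - 256)

Transform both sides with L{·}.
Using L{y''} = s^2 Y - s·y(0) - y'(0) and L{y'} = sY - y(0), with y(0) = -3, y'(0) = -1, the left side becomes (s^2 - 2*s - 4)Y - (-3*s + 5).
The right side is L{cos(8*t)} = s/(s^2 + 64).
So (s^2 - 2*s - 4)Y = s/(s^2 + 64) + (-3*s + 5).
Solve for Y(s) and write it as one ratio of polynomials.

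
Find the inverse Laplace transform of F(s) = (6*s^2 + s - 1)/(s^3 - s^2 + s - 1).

Factor the denominator: s^3 - s^2 + s - 1 = (s - 1)*(s^2 + 1).
Partial fraction decomposition gives [3/(s - 1)] + [3*s/(s^2 + 1)] + [4/(s^2 + 1)].
Invert each term: 3/(s - 1) ↔ 3e^(t); 3·s/(s^2 + 1) ↔ 3cos(t); 4·1/(s^2 + 1) ↔ 4sin(t).

3*exp(t) + 4*sin(t) + 3*cos(t)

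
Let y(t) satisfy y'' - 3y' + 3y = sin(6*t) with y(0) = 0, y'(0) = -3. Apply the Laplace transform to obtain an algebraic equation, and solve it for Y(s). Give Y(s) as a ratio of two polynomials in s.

Y(s) = (-3*s^2 - 102)/(s^4 - 3*s^3 + 39*s^2 - 108*s + 108)

Take the Laplace transform of both sides.
The derivative rules (L{y''} = s^2 Y - s·y(0) - y'(0) and L{y'} = sY - y(0), with y(0) = 0, y'(0) = -3) turn the left side into (s^2 - 3*s + 3)Y - (-3).
The right side is L{sin(6*t)} = 6/(s^2 + 36).
So (s^2 - 3*s + 3)Y = 6/(s^2 + 36) + (-3).
Divide through and combine into a single rational function.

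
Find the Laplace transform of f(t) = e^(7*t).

L{e^(7t)} = 1/(s - 7).

1/(s - 7)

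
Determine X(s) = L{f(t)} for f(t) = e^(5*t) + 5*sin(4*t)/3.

X(s) = 20/(3*(s^2 + 16)) + 1/(s - 5)

Apply the Laplace transform termwise.
(5/3)·[L{sin(4t)} = 4/(s^2 + 16)]; L{e^(5t)} = 1/(s - 5).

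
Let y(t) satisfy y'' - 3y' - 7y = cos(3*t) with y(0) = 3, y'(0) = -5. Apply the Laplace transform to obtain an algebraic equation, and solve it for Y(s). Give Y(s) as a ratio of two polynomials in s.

Take the Laplace transform of both sides.
Using L{y''} = s^2 Y - s·y(0) - y'(0) and L{y'} = sY - y(0), with y(0) = 3, y'(0) = -5, the left side becomes (s^2 - 3*s - 7)Y - (3*s - 14).
The right side is L{cos(3*t)} = s/(s^2 + 9).
So (s^2 - 3*s - 7)Y = s/(s^2 + 9) + (3*s - 14).
Divide through and combine into a single rational function.

Y(s) = (3*s^3 - 14*s^2 + 28*s - 126)/(s^4 - 3*s^3 + 2*s^2 - 27*s - 63)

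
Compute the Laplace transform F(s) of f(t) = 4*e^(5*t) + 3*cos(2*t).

F(s) = 3*s/(s^2 + 4) + 4/(s - 5)

The transform is linear, so treat each term independently.
(3)·[L{cos(2t)} = s/(s^2 + 4)]; (4)·[L{e^(5t)} = 1/(s - 5)].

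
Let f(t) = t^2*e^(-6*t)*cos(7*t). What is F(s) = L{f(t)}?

L{cos(7t)} = s/(s^2 + 49).
Multiplying by e^(-6t) shifts s → s + 6, so L{e^(-6*t)*cos(7*t)} = (s + 6)/((s + 6)^2 + 49).
Then apply L{t^2·g(t)} = (-1)^2 d^2/ds^2[G(s)] with G(s) = (s + 6)/((s + 6)^2 + 49):
differentiating 2 times and applying the sign gives 2*(s + 6)*(s^2 + 12*s - 111)/(s^2 + 12*s + 85)^3.

F(s) = 2*(s + 6)*(s^2 + 12*s - 111)/(s^2 + 12*s + 85)^3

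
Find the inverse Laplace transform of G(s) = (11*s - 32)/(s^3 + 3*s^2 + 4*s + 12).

Factor the denominator: s^3 + 3*s^2 + 4*s + 12 = (s + 3)*(s^2 + 4).
Partial fraction decomposition gives [-5/(s + 3)] + [5*s/(s^2 + 4)] + [-4/(s^2 + 4)].
Invert each term: -5/(s + 3) ↔ -5e^(-3t); 5·s/(s^2 + 4) ↔ 5cos(2t); -2·2/(s^2 + 4) ↔ -2sin(2t).

-2*sin(2*t) + 5*cos(2*t) - 5*exp(-3*t)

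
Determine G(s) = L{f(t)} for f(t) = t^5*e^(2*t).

L{t^5} = 5!/s^6 = 120/s^6.
By the first shifting theorem, multiplying by e^(2t) replaces s with s - 2.

G(s) = 120/(s - 2)^6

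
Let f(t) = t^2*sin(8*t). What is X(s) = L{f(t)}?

X(s) = 16*(3*s^2 - 64)/(s^2 + 64)^3

L{sin(8t)} = 8/(s^2 + 64).
Then apply L{t^2·g(t)} = (-1)^2 d^2/ds^2[G(s)] with G(s) = 8/(s^2 + 64):
differentiating 2 times and applying the sign gives 16*(3*s^2 - 64)/(s^2 + 64)^3.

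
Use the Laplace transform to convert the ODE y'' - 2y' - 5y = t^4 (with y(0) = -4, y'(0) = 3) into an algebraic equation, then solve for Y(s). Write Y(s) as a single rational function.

Apply the Laplace transform to the equation.
Using L{y''} = s^2 Y - s·y(0) - y'(0) and L{y'} = sY - y(0), with y(0) = -4, y'(0) = 3, the left side becomes (s^2 - 2*s - 5)Y - (-4*s + 11).
The right side is L{t^4} = 24/s^5.
So (s^2 - 2*s - 5)Y = 24/s^5 + (-4*s + 11).
Divide through and combine into a single rational function.

Y(s) = (-4*s^6 + 11*s^5 + 24)/(s^7 - 2*s^6 - 5*s^5)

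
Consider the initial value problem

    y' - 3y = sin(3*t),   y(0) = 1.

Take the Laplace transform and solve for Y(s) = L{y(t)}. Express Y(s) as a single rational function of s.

Laplace-transform each side.
With L{y'} = sY - y(0) = sY - 1: the LHS transforms to (s - 3)Y - (1).
The right side is L{sin(3*t)} = 3/(s^2 + 9).
So (s - 3)Y = 3/(s^2 + 9) + (1).
Isolate Y and clear denominators.

Y(s) = (s^2 + 12)/(s^3 - 3*s^2 + 9*s - 27)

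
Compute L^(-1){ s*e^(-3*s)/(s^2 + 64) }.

The factor e^(-3s) signals a time shift by c = 3 (second shifting theorem).
L{cos(8t)} = s/(s^2 + 64), so L^-1{s/(s^2 + 64)} = cos(8*t).
Hence the inverse is u(t - 3) times that function evaluated at t - 3.

Heaviside(t - 3)*(cos(8*t - 24))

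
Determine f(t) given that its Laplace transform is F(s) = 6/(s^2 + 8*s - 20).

Rewrite the denominator: s^2 + 8*s - 20 = (s + 4)^2 - 36.
The form in (s + 4) signals a first-shifting-theorem factor e^(-4t).
Since L{sinh(6t)} = 6/(s^2 - 36), the inverse is e^(-4*t)*sinh(6*t).

f(t) = exp(-4*t)*sinh(6*t)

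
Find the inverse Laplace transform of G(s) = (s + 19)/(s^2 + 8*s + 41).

3*exp(-4*t)*sin(5*t) + exp(-4*t)*cos(5*t)

Complete the square in the denominator: s^2 + 8*s + 41 = (s + 4)^2 + 5^2.
Split the numerator to match: s + 19 = 1·(s + 4) + 3·5.
Invert each term: 1·(s + 4)/((s + 4)^2 + 25) ↔ e^(-4t)cos(5t); 3·5/((s + 4)^2 + 25) ↔ 3e^(-4t)sin(5t).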